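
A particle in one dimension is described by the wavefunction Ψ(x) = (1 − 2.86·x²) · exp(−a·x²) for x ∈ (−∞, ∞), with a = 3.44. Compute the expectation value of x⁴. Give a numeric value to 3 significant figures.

⟨x⁴⟩ = ∫ x⁴·|Ψ|² dx / ∫|Ψ|² dx (integrals over the domain).
Expand each integrand as polynomial × e^(−2ax²) and use ∫x^(2j)·e^(−2ax²) dx = (2j−1)!!/(4a)^j · √(π/(2a)), odd powers → 0; here √(π/(2a)) = 0.67574.
State is unnormalized: ∫|Ψ|² dx = 0.48242, and ∫Ψ*·x⁴·Ψ dx = 0.0046420, so ⟨x⁴⟩ = 0.0046420 / 0.48242.
⟨x⁴⟩ = 0.0096224.

0.00962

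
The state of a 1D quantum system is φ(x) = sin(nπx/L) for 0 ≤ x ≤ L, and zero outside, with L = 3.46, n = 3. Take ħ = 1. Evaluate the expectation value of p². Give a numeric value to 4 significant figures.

7.420

p² φ = −ħ² d²φ/dx²; ⟨p²⟩ = −ħ² ∫ φ*·φ'' dx / ∫|φ|² dx.
d/dx sin(nπx/L) = (nπ/L)·cos(nπx/L) and d²/dx² sin(nπx/L) = −(nπ/L)²·sin(nπx/L); on 0 ≤ x ≤ L, ∫sin²(nπx/L) dx = L/2 and ∫sin(nπx/L)·cos(nπx/L) dx = 0.
State is unnormalized: ∫|φ|² dx = 1.7300, and ∫φ*·(−ħ² φ'') dx = 12.836, so ⟨p²⟩ = 12.836 / 1.7300.
⟨p²⟩ = 7.4198.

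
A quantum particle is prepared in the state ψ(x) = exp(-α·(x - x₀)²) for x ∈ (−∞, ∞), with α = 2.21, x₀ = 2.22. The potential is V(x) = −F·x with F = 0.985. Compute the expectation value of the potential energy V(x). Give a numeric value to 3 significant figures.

⟨V⟩ = ∫ V(x)·|ψ|² dx / ∫|ψ|² dx.
Gaussian moments (u = x − x₀): ∫u^(2j)·e^(−2αu²) du = (2j−1)!!/(4α)^j · √(π/(2α)), odd powers integrate to 0; here √(π/(2α)) = 0.84307.
State is unnormalized: ∫|ψ|² dx = 0.84307, and ∫ψ*·V(x)·ψ dx = -1.8435, so ⟨V⟩ = -1.8435 / 0.84307.
⟨V⟩ = -2.1867.

-2.19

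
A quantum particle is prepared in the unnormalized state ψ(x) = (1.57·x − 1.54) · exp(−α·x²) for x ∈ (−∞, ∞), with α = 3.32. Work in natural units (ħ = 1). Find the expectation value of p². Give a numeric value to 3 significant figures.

3.80

p² ψ = −ħ² d²ψ/dx²; ⟨p²⟩ = −ħ² ∫ ψ*·ψ'' dx / ∫|ψ|² dx.
Expand each integrand as polynomial × e^(−2αx²) and use ∫x^(2j)·e^(−2αx²) dx = (2j−1)!!/(4α)^j · √(π/(2α)), odd powers → 0; here √(π/(2α)) = 0.68785. Differentiate with the product rule, d/dx e^(−αx²) = −2αx·e^(−αx²).
State is unnormalized: ∫|ψ|² dx = 1.7590, and ∫ψ*·(−ħ² ψ'') dx = 6.6875, so ⟨p²⟩ = 6.6875 / 1.7590.
⟨p²⟩ = 3.8020.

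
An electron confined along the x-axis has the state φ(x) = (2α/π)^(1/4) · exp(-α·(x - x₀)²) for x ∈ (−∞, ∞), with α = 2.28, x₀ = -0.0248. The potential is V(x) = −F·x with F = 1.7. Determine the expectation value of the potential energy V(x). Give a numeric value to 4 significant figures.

0.04216

⟨V⟩ = ∫ V(x)·|φ|² dx.
Gaussian moments (u = x − x₀): ∫u^(2j)·e^(−2αu²) du = (2j−1)!!/(4α)^j · √(π/(2α)), odd powers integrate to 0; here √(π/(2α)) = 0.83003.
⟨V⟩ = 0.042160.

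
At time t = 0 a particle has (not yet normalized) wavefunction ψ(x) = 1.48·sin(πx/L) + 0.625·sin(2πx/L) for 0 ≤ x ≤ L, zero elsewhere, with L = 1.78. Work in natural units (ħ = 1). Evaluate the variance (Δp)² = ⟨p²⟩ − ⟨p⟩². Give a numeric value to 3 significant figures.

Compute ⟨p⟩ and ⟨p²⟩ separately; (Δp)² = ⟨p²⟩ − ⟨p⟩².
d²/dx² sin(jπx/L) = −(jπ/L)²·sin(jπx/L); on 0 ≤ x ≤ L, ∫sin²(jπx/L) dx = L/2 and ∫sin(jπx/L)·sin(lπx/L) dx = 0 for j ≠ l, so only diagonal terms survive in ∫|ψ|² and ∫ψ·ψ″; ∫ψ·ψ′ dx = [ψ²/2] between the walls = 0.
Normalization: ∫|ψ|² dx = 2.2971.
⟨p⟩ = 0.0000 and ⟨p²⟩ = 4.5293.
(Δp)² = 4.5293 − (0.0000)² = 4.5293.

4.53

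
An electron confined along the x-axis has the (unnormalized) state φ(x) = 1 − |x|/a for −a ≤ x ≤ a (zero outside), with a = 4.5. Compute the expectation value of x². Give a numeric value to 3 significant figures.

2.03

⟨x²⟩ = ∫ x²·|φ|² dx / ∫|φ|² dx (integrals over the domain).
φ is even, so ∫ over [−a, a] = 2∫₀ᵃ with φ = 1 − x/a there: ∫₀ᵃ (1 − x/a)² dx = a/3, ∫₀ᵃ x²(1 − x/a)² dx = a³/30, ∫₀ᵃ x⁴(1 − x/a)² dx = a⁵/105.
State is unnormalized: ∫|φ|² dx = 3.0000, and ∫φ*·x²·φ dx = 6.0750, so ⟨x²⟩ = 6.0750 / 3.0000.
⟨x²⟩ = 2.0250.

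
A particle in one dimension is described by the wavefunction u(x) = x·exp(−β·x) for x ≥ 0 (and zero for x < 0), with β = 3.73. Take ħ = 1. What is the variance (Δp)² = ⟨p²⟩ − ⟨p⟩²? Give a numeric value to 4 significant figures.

Compute ⟨p⟩ and ⟨p²⟩ separately; (Δp)² = ⟨p²⟩ − ⟨p⟩².
Differentiate x·exp(−β·x) with the product rule; every integrand then reduces to terms xʲ·e^(−2βx) on [0, ∞), with ∫₀^∞ xʲ·e^(−2βx) dx = j!/(2β)^(j+1).
Normalization: ∫|u|² dx = 0.0048174.
⟨p⟩ = 0.0000 and ⟨p²⟩ = 13.913.
(Δp)² = 13.913 − (0.0000)² = 13.913.

13.91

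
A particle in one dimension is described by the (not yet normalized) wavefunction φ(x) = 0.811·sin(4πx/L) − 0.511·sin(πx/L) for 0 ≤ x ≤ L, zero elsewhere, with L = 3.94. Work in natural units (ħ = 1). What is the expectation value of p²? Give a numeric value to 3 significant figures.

p² φ = −ħ² d²φ/dx²; ⟨p²⟩ = −ħ² ∫ φ*·φ'' dx / ∫|φ|² dx.
d²/dx² sin(jπx/L) = −(jπ/L)²·sin(jπx/L); on 0 ≤ x ≤ L, ∫sin²(jπx/L) dx = L/2 and ∫sin(jπx/L)·sin(lπx/L) dx = 0 for j ≠ l, so only diagonal terms survive in ∫|φ|² and ∫φ·φ″; ∫φ·φ′ dx = [φ²/2] between the walls = 0.
State is unnormalized: ∫|φ|² dx = 1.8101, and ∫φ*·(−ħ² φ'') dx = 13.508, so ⟨p²⟩ = 13.508 / 1.8101.
⟨p²⟩ = 7.4623.

7.46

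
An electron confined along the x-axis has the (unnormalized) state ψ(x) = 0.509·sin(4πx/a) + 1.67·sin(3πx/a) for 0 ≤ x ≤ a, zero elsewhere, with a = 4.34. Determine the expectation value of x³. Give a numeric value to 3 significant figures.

⟨x³⟩ = ∫ x³·|ψ|² dx / ∫|ψ|² dx (integrals over the domain).
On 0 ≤ x ≤ a (j ≠ l): ∫sin²(jπx/a) dx = a/2, ∫sin(jπx/a)·sin(lπx/a) dx = 0; diagonal moments ∫x·sin²(jπx/a) dx = a²/4, ∫x²·sin²(jπx/a) dx = a³·(1/6 − 1/(4j²π²)); cross terms ∫x·sin(jπx/a)·sin(lπx/a) dx = 0 for j + l even and −4jla²/(π²(j² − l²)²) for j + l odd, ∫x²·sin(jπx/a)·sin(lπx/a) dx = (−1)^(j+l)·4jla³/(π²(j² − l²)²); higher powers the same way via product-to-sum and parts.
State is unnormalized: ∫|ψ|² dx = 6.6141, and ∫ψ*·x³·ψ dx = 78.114, so ⟨x³⟩ = 78.114 / 6.6141.
⟨x³⟩ = 11.810.

11.8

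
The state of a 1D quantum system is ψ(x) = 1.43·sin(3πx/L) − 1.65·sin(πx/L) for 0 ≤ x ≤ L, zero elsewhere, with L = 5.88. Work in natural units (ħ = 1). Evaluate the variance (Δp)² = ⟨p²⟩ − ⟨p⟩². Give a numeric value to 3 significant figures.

Compute ⟨p⟩ and ⟨p²⟩ separately; (Δp)² = ⟨p²⟩ − ⟨p⟩².
d²/dx² sin(jπx/L) = −(jπ/L)²·sin(jπx/L); on 0 ≤ x ≤ L, ∫sin²(jπx/L) dx = L/2 and ∫sin(jπx/L)·sin(lπx/L) dx = 0 for j ≠ l, so only diagonal terms survive in ∫|ψ|² and ∫ψ·ψ″; ∫ψ·ψ′ dx = [ψ²/2] between the walls = 0.
Normalization: ∫|ψ|² dx = 14.016.
⟨p⟩ = 0.0000 and ⟨p²⟩ = 1.2650.
(Δp)² = 1.2650 − (0.0000)² = 1.2650.

1.27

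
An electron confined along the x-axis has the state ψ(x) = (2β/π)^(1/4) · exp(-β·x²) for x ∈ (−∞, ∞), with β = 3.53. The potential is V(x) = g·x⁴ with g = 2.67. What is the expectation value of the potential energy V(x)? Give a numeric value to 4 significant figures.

0.04018

⟨V⟩ = ∫ V(x)·|ψ|² dx.
Gaussian moments: ∫x^(2j)·e^(−2βx²) dx = (2j−1)!!/(4β)^j · √(π/(2β)), odd powers integrate to 0; here √(π/(2β)) = 0.66707.
⟨V⟩ = 0.040176.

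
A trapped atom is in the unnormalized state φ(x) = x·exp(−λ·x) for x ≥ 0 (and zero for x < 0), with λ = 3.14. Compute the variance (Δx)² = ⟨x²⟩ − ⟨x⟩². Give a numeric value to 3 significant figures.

Compute ⟨x⟩ and ⟨x²⟩ separately, then (Δx)² = ⟨x²⟩ − ⟨x⟩².
Every integrand reduces to terms xʲ·e^(−2λx) on [0, ∞); use ∫₀^∞ xʲ·e^(−2λx) dx = j!/(2λ)^(j+1).
Normalization: ∫|φ|² dx = 0.0080752.
⟨x⟩ = 0.47771 and ⟨x²⟩ = 0.30427.
(Δx)² = 0.30427 − (0.47771)² = 0.076068.

0.0761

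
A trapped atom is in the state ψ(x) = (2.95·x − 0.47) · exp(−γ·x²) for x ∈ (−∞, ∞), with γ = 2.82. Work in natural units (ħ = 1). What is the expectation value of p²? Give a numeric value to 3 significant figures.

p² ψ = −ħ² d²ψ/dx²; ⟨p²⟩ = −ħ² ∫ ψ*·ψ'' dx / ∫|ψ|² dx.
Expand each integrand as polynomial × e^(−2γx²) and use ∫x^(2j)·e^(−2γx²) dx = (2j−1)!!/(4γ)^j · √(π/(2γ)), odd powers → 0; here √(π/(2γ)) = 0.74634. Differentiate with the product rule, d/dx e^(−γx²) = −2γx·e^(−γx²).
State is unnormalized: ∫|ψ|² dx = 0.74066, and ∫ψ*·(−ħ² ψ'') dx = 5.3362, so ⟨p²⟩ = 5.3362 / 0.74066.
⟨p²⟩ = 7.2046.

7.20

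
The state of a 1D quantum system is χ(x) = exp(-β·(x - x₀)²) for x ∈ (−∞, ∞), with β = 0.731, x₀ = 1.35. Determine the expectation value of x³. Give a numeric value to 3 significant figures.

3.85

⟨x³⟩ = ∫ x³·|χ|² dx / ∫|χ|² dx (integrals over the domain).
Gaussian moments (u = x − x₀): ∫u^(2j)·e^(−2βu²) du = (2j−1)!!/(4β)^j · √(π/(2β)), odd powers integrate to 0; here √(π/(2β)) = 1.4659.
State is unnormalized: ∫|χ|² dx = 1.4659, and ∫χ*·x³·χ dx = 5.6370, so ⟨x³⟩ = 5.6370 / 1.4659.
⟨x³⟩ = 3.8455.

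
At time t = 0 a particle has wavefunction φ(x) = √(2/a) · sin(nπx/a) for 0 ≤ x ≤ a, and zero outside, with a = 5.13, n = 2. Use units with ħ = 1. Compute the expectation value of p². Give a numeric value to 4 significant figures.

p² φ = −ħ² d²φ/dx²; ⟨p²⟩ = −ħ² ∫ φ*·φ'' dx.
d/dx sin(nπx/a) = (nπ/a)·cos(nπx/a) and d²/dx² sin(nπx/a) = −(nπ/a)²·sin(nπx/a); on 0 ≤ x ≤ a, ∫sin²(nπx/a) dx = a/2 and ∫sin(nπx/a)·cos(nπx/a) dx = 0.
⟨p²⟩ = 1.5001.

1.500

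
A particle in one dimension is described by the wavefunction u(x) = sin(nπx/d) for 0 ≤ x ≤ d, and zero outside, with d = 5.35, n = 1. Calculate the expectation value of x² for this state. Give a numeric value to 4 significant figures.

8.091

⟨x²⟩ = ∫ x²·|u|² dx / ∫|u|² dx (integrals over the domain).
With sin²θ = (1 − cos2θ)/2 on 0 ≤ x ≤ d: ∫sin²(nπx/d) dx = d/2, ∫x·sin²(nπx/d) dx = d²/4, ∫x²·sin²(nπx/d) dx = d³·(1/6 − 1/(4n²π²)); higher powers xᵏ the same way, integrating xᵏ·cos(2nπx/d) by parts.
State is unnormalized: ∫|u|² dx = 2.6750, and ∫u*·x²·u dx = 21.643, so ⟨x²⟩ = 21.643 / 2.6750.
⟨x²⟩ = 8.0908.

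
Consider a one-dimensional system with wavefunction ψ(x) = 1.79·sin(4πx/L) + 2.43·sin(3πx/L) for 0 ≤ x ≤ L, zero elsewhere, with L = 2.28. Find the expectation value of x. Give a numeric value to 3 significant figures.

⟨x⟩ = ∫ x·|ψ|² dx / ∫|ψ|² dx (integrals over the domain).
On 0 ≤ x ≤ L (j ≠ l): ∫sin²(jπx/L) dx = L/2, ∫sin(jπx/L)·sin(lπx/L) dx = 0; diagonal moments ∫x·sin²(jπx/L) dx = L²/4, ∫x²·sin²(jπx/L) dx = L³·(1/6 − 1/(4j²π²)); cross terms ∫x·sin(jπx/L)·sin(lπx/L) dx = 0 for j + l even and −4jlL²/(π²(j² − l²)²) for j + l odd, ∫x²·sin(jπx/L)·sin(lπx/L) dx = (−1)^(j+l)·4jlL³/(π²(j² − l²)²); higher powers the same way via product-to-sum and parts.
State is unnormalized: ∫|ψ|² dx = 10.384, and ∫ψ*·x·ψ dx = 7.3495, so ⟨x⟩ = 7.3495 / 10.384.
⟨x⟩ = 0.70776.

0.708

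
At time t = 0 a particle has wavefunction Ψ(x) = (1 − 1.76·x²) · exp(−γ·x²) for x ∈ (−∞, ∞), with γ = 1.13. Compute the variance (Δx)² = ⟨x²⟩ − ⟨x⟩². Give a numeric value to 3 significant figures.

0.307

Compute ⟨x⟩ and ⟨x²⟩ separately, then (Δx)² = ⟨x²⟩ − ⟨x⟩².
Expand each integrand as polynomial × e^(−2γx²) and use ∫x^(2j)·e^(−2γx²) dx = (2j−1)!!/(4γ)^j · √(π/(2γ)), odd powers → 0; here √(π/(2γ)) = 1.1790.
Normalization: ∫|Ψ|² dx = 0.79712.
⟨x⟩ = 0.0000 and ⟨x²⟩ = 0.30694.
(Δx)² = 0.30694 − (0.0000)² = 0.30694.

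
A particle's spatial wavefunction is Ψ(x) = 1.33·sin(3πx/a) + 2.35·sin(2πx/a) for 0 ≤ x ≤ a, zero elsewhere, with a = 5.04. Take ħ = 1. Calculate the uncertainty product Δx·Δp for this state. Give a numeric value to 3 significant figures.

Δx = √(⟨x²⟩−⟨x⟩²), Δp = √(⟨p²⟩−⟨p⟩²).
On 0 ≤ x ≤ a (j ≠ l): ∫sin²(jπx/a) dx = a/2, ∫sin(jπx/a)·sin(lπx/a) dx = 0; diagonal moments ∫x·sin²(jπx/a) dx = a²/4, ∫x²·sin²(jπx/a) dx = a³·(1/6 − 1/(4j²π²)); cross terms ∫x·sin(jπx/a)·sin(lπx/a) dx = 0 for j + l even and −4jla²/(π²(j² − l²)²) for j + l odd, ∫x²·sin(jπx/a)·sin(lπx/a) dx = (−1)^(j+l)·4jla³/(π²(j² − l²)²); higher powers the same way via product-to-sum and parts. d²/dx² sin(jπx/a) = −(jπ/a)²·sin(jπx/a); on 0 ≤ x ≤ a, ∫sin²(jπx/a) dx = a/2 and ∫sin(jπx/a)·sin(lπx/a) dx = 0 for j ≠ l, so only diagonal terms survive in ∫|Ψ|² and ∫Ψ·Ψ″; ∫Ψ·Ψ′ dx = [Ψ²/2] between the walls = 0.
Normalization: ∫|Ψ|² dx = 18.374.
⟨x⟩ = 1.6794, ⟨x²⟩ = 3.9524 ⇒ Δx = 1.0639.
⟨p⟩ = 0.0000, ⟨p²⟩ = 2.0255 ⇒ Δp = 1.4232.
Δx·Δp = 1.5141.

1.51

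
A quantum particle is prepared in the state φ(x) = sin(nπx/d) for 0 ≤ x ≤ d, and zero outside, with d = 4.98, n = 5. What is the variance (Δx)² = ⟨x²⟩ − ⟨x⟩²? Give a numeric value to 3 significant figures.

2.02

Compute ⟨x⟩ and ⟨x²⟩ separately, then (Δx)² = ⟨x²⟩ − ⟨x⟩².
With sin²θ = (1 − cos2θ)/2 on 0 ≤ x ≤ d: ∫sin²(nπx/d) dx = d/2, ∫x·sin²(nπx/d) dx = d²/4, ∫x²·sin²(nπx/d) dx = d³·(1/6 − 1/(4n²π²)); higher powers xᵏ the same way, integrating xᵏ·cos(2nπx/d) by parts.
Normalization: ∫|φ|² dx = 2.4900.
⟨x⟩ = 2.4900 and ⟨x²⟩ = 8.2165.
(Δx)² = 8.2165 − (2.4900)² = 2.0164.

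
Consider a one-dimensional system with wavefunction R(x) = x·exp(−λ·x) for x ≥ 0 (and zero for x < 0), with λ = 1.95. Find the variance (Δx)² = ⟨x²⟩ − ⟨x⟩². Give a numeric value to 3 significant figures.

0.197

Compute ⟨x⟩ and ⟨x²⟩ separately, then (Δx)² = ⟨x²⟩ − ⟨x⟩².
Every integrand reduces to terms xʲ·e^(−2λx) on [0, ∞); use ∫₀^∞ xʲ·e^(−2λx) dx = j!/(2λ)^(j+1).
Normalization: ∫|R|² dx = 0.033716.
⟨x⟩ = 0.76923 and ⟨x²⟩ = 0.78895.
(Δx)² = 0.78895 − (0.76923)² = 0.19724.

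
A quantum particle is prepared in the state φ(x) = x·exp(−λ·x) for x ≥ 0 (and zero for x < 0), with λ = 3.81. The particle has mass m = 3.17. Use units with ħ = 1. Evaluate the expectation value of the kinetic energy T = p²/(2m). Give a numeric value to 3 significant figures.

2.29

T = −(ħ²/2m) d²/dx², so ⟨T⟩ = −(ħ²/2m) ∫ φ*·φ'' dx / ∫|φ|² dx; with m = 3.17.
Differentiate x·exp(−λ·x) with the product rule; every integrand then reduces to terms xʲ·e^(−2λx) on [0, ∞), with ∫₀^∞ xʲ·e^(−2λx) dx = j!/(2λ)^(j+1).
State is unnormalized: ∫|φ|² dx = 0.0045203, and ∫φ*·(−ħ²/2m · φ'') dx = 0.010350, so ⟨T⟩ = 0.010350 / 0.0045203.
⟨T⟩ = 2.2896.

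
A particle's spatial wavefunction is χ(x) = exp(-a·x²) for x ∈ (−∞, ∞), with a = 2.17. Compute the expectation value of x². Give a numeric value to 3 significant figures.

0.115

⟨x²⟩ = ∫ x²·|χ|² dx / ∫|χ|² dx (integrals over the domain).
Gaussian moments: ∫x^(2j)·e^(−2ax²) dx = (2j−1)!!/(4a)^j · √(π/(2a)), odd powers integrate to 0; here √(π/(2a)) = 0.85081.
State is unnormalized: ∫|χ|² dx = 0.85081, and ∫χ*·x²·χ dx = 0.098019, so ⟨x²⟩ = 0.098019 / 0.85081.
⟨x²⟩ = 0.11521.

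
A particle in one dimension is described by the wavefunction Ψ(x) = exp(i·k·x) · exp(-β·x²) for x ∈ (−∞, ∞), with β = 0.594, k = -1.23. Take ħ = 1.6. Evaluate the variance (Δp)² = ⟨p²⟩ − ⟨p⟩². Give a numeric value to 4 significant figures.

1.521

Compute ⟨p⟩ and ⟨p²⟩ separately; (Δp)² = ⟨p²⟩ − ⟨p⟩².
Gaussian moments: ∫x^(2j)·e^(−2βx²) dx = (2j−1)!!/(4β)^j · √(π/(2β)), odd powers integrate to 0; here √(π/(2β)) = 1.6262. Derivatives: Ψ′ = (ik − 2βx)·Ψ, Ψ″ = ((ik − 2βx)² − 2β)·Ψ; the odd-in-x pieces drop out.
Normalization: ∫|Ψ|² dx = 1.6262.
⟨p⟩ = -1.9680 and ⟨p²⟩ = 5.3937.
(Δp)² = 5.3937 − (-1.9680)² = 1.5206.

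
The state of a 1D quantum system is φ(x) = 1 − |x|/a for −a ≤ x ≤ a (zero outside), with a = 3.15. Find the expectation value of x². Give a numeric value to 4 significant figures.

⟨x²⟩ = ∫ x²·|φ|² dx / ∫|φ|² dx (integrals over the domain).
φ is even, so ∫ over [−a, a] = 2∫₀ᵃ with φ = 1 − x/a there: ∫₀ᵃ (1 − x/a)² dx = a/3, ∫₀ᵃ x²(1 − x/a)² dx = a³/30, ∫₀ᵃ x⁴(1 − x/a)² dx = a⁵/105.
State is unnormalized: ∫|φ|² dx = 2.1000, and ∫φ*·x²·φ dx = 2.0837, so ⟨x²⟩ = 2.0837 / 2.1000.
⟨x²⟩ = 0.99225.

0.9923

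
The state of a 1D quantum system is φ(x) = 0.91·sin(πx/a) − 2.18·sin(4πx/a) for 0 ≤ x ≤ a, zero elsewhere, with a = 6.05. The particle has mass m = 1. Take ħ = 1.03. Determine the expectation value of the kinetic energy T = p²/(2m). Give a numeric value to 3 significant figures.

T = −(ħ²/2m) d²/dx², so ⟨T⟩ = −(ħ²/2m) ∫ φ*·φ'' dx / ∫|φ|² dx; with m = 1.
d²/dx² sin(jπx/a) = −(jπ/a)²·sin(jπx/a); on 0 ≤ x ≤ a, ∫sin²(jπx/a) dx = a/2 and ∫sin(jπx/a)·sin(lπx/a) dx = 0 for j ≠ l, so only diagonal terms survive in ∫|φ|² and ∫φ·φ″; ∫φ·φ′ dx = [φ²/2] between the walls = 0.
State is unnormalized: ∫|φ|² dx = 16.881, and ∫φ*·(−ħ²/2m · φ'') dx = 33.258, so ⟨T⟩ = 33.258 / 16.881.
⟨T⟩ = 1.9701.

1.97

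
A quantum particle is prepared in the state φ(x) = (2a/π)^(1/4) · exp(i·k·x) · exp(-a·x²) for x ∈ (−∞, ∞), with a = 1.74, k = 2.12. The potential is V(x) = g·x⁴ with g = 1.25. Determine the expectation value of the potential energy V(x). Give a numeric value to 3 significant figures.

⟨V⟩ = ∫ V(x)·|φ|² dx.
Gaussian moments: ∫x^(2j)·e^(−2ax²) dx = (2j−1)!!/(4a)^j · √(π/(2a)), odd powers integrate to 0; here √(π/(2a)) = 0.95013.
⟨V⟩ = 0.077413.

0.0774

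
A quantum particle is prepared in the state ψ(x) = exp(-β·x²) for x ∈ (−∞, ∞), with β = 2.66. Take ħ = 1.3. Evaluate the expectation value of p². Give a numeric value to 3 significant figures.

p² ψ = −ħ² d²ψ/dx²; ⟨p²⟩ = −ħ² ∫ ψ*·ψ'' dx / ∫|ψ|² dx.
Gaussian moments: ∫x^(2j)·e^(−2βx²) dx = (2j−1)!!/(4β)^j · √(π/(2β)), odd powers integrate to 0; here √(π/(2β)) = 0.76846. Derivatives: d/dx e^(−βx²) = −2βx·e^(−βx²), d²/dx² e^(−βx²) = (4β²x² − 2β)·e^(−βx²).
State is unnormalized: ∫|ψ|² dx = 0.76846, and ∫ψ*·(−ħ² ψ'') dx = 3.4545, so ⟨p²⟩ = 3.4545 / 0.76846.
⟨p²⟩ = 4.4954.

4.50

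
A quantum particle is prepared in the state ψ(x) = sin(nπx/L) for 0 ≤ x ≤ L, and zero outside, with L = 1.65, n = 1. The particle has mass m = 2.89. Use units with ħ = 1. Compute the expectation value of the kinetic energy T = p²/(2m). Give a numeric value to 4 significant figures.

T = −(ħ²/2m) d²/dx², so ⟨T⟩ = −(ħ²/2m) ∫ ψ*·ψ'' dx / ∫|ψ|² dx; with m = 2.89.
d/dx sin(nπx/L) = (nπ/L)·cos(nπx/L) and d²/dx² sin(nπx/L) = −(nπ/L)²·sin(nπx/L); on 0 ≤ x ≤ L, ∫sin²(nπx/L) dx = L/2 and ∫sin(nπx/L)·cos(nπx/L) dx = 0.
State is unnormalized: ∫|ψ|² dx = 0.82500, and ∫ψ*·(−ħ²/2m · ψ'') dx = 0.51744, so ⟨T⟩ = 0.51744 / 0.82500.
⟨T⟩ = 0.62720.

0.6272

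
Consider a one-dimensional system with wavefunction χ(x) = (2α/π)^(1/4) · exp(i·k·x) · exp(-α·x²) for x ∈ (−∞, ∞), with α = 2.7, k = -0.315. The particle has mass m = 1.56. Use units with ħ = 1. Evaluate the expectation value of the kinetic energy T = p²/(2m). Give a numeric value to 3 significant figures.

0.897

T = −(ħ²/2m) d²/dx², so ⟨T⟩ = −(ħ²/2m) ∫ χ*·χ'' dx; with m = 1.56.
Gaussian moments: ∫x^(2j)·e^(−2αx²) dx = (2j−1)!!/(4α)^j · √(π/(2α)), odd powers integrate to 0; here √(π/(2α)) = 0.76274. Derivatives: χ′ = (ik − 2αx)·χ, χ″ = ((ik − 2αx)² − 2α)·χ; the odd-in-x pieces drop out.
⟨T⟩ = 0.89719.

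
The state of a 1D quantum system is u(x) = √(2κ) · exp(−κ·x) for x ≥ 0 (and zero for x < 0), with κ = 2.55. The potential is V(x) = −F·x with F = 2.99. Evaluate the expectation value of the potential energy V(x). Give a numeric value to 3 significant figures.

-0.586

⟨V⟩ = ∫ V(x)·|u|² dx.
Every integrand reduces to terms xʲ·e^(−2κx) on [0, ∞); use ∫₀^∞ xʲ·e^(−2κx) dx = j!/(2κ)^(j+1).
⟨V⟩ = -0.58627.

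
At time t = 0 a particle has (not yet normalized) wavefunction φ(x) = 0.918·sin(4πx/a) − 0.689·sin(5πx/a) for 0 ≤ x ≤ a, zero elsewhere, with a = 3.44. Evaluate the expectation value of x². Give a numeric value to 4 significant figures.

6.186

⟨x²⟩ = ∫ x²·|φ|² dx / ∫|φ|² dx (integrals over the domain).
On 0 ≤ x ≤ a (j ≠ l): ∫sin²(jπx/a) dx = a/2, ∫sin(jπx/a)·sin(lπx/a) dx = 0; diagonal moments ∫x·sin²(jπx/a) dx = a²/4, ∫x²·sin²(jπx/a) dx = a³·(1/6 − 1/(4j²π²)); cross terms ∫x·sin(jπx/a)·sin(lπx/a) dx = 0 for j + l even and −4jla²/(π²(j² − l²)²) for j + l odd, ∫x²·sin(jπx/a)·sin(lπx/a) dx = (−1)^(j+l)·4jla³/(π²(j² − l²)²); higher powers the same way via product-to-sum and parts.
State is unnormalized: ∫|φ|² dx = 2.2660, and ∫φ*·x²·φ dx = 14.018, so ⟨x²⟩ = 14.018 / 2.2660.
⟨x²⟩ = 6.1860.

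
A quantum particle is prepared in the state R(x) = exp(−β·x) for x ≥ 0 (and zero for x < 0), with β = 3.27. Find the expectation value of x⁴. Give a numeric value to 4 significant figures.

⟨x⁴⟩ = ∫ x⁴·|R|² dx / ∫|R|² dx (integrals over the domain).
Every integrand reduces to terms xʲ·e^(−2βx) on [0, ∞); use ∫₀^∞ xʲ·e^(−2βx) dx = j!/(2β)^(j+1).
State is unnormalized: ∫|R|² dx = 0.15291, and ∫R*·x⁴·R dx = 0.0020060, so ⟨x⁴⟩ = 0.0020060 / 0.15291.
⟨x⁴⟩ = 0.013119.

0.01312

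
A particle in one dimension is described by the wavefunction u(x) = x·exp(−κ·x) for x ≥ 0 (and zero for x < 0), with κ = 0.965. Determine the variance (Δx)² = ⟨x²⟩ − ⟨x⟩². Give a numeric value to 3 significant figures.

Compute ⟨x⟩ and ⟨x²⟩ separately, then (Δx)² = ⟨x²⟩ − ⟨x⟩².
Every integrand reduces to terms xʲ·e^(−2κx) on [0, ∞); use ∫₀^∞ xʲ·e^(−2κx) dx = j!/(2κ)^(j+1).
Normalization: ∫|u|² dx = 0.27820.
⟨x⟩ = 1.5544 and ⟨x²⟩ = 3.2216.
(Δx)² = 3.2216 − (1.5544)² = 0.80539.

0.805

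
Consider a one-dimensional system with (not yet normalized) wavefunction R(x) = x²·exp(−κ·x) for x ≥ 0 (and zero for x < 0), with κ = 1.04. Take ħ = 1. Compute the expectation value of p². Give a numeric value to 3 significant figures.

0.361

p² R = −ħ² d²R/dx²; ⟨p²⟩ = −ħ² ∫ R*·R'' dx / ∫|R|² dx.
Differentiate x²·exp(−κ·x) with the product rule; every integrand then reduces to terms xʲ·e^(−2κx) on [0, ∞), with ∫₀^∞ xʲ·e^(−2κx) dx = j!/(2κ)^(j+1).
State is unnormalized: ∫|R|² dx = 0.61645, and ∫R*·(−ħ² R'') dx = 0.22225, so ⟨p²⟩ = 0.22225 / 0.61645.
⟨p²⟩ = 0.36053.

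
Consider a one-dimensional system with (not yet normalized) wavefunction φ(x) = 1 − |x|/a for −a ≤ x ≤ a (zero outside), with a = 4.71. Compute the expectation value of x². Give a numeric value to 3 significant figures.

⟨x²⟩ = ∫ x²·|φ|² dx / ∫|φ|² dx (integrals over the domain).
φ is even, so ∫ over [−a, a] = 2∫₀ᵃ with φ = 1 − x/a there: ∫₀ᵃ (1 − x/a)² dx = a/3, ∫₀ᵃ x²(1 − x/a)² dx = a³/30, ∫₀ᵃ x⁴(1 − x/a)² dx = a⁵/105.
State is unnormalized: ∫|φ|² dx = 3.1400, and ∫φ*·x²·φ dx = 6.9658, so ⟨x²⟩ = 6.9658 / 3.1400.
⟨x²⟩ = 2.2184.

2.22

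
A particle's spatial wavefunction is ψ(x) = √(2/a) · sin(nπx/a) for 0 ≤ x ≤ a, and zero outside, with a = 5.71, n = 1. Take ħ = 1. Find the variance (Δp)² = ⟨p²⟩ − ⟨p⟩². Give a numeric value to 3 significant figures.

0.303

Compute ⟨p⟩ and ⟨p²⟩ separately; (Δp)² = ⟨p²⟩ − ⟨p⟩².
d/dx sin(nπx/a) = (nπ/a)·cos(nπx/a) and d²/dx² sin(nπx/a) = −(nπ/a)²·sin(nπx/a); on 0 ≤ x ≤ a, ∫sin²(nπx/a) dx = a/2 and ∫sin(nπx/a)·cos(nπx/a) dx = 0.
⟨p⟩ = 0.0000 and ⟨p²⟩ = 0.30271.
(Δp)² = 0.30271 − (0.0000)² = 0.30271.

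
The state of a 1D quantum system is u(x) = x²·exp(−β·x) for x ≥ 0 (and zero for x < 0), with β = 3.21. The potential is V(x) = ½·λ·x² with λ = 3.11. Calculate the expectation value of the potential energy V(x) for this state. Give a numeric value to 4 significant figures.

1.132

⟨V⟩ = ∫ V(x)·|u|² dx / ∫|u|² dx.
Every integrand reduces to terms xʲ·e^(−2βx) on [0, ∞); use ∫₀^∞ xʲ·e^(−2βx) dx = j!/(2β)^(j+1).
State is unnormalized: ∫|u|² dx = 0.0022006, and ∫u*·V(x)·u dx = 0.0024907, so ⟨V⟩ = 0.0024907 / 0.0022006.
⟨V⟩ = 1.1318.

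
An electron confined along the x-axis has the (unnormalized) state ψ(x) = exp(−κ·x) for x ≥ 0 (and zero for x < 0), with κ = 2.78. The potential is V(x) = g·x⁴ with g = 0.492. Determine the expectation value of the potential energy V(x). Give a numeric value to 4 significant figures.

0.01236

⟨V⟩ = ∫ V(x)·|ψ|² dx / ∫|ψ|² dx.
Every integrand reduces to terms xʲ·e^(−2κx) on [0, ∞); use ∫₀^∞ xʲ·e^(−2κx) dx = j!/(2κ)^(j+1).
State is unnormalized: ∫|ψ|² dx = 0.17986, and ∫ψ*·V(x)·ψ dx = 0.0022223, so ⟨V⟩ = 0.0022223 / 0.17986.
⟨V⟩ = 0.012356.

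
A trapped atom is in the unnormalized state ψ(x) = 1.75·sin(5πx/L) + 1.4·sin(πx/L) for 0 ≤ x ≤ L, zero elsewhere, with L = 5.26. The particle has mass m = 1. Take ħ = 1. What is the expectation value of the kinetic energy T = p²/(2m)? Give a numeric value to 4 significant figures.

T = −(ħ²/2m) d²/dx², so ⟨T⟩ = −(ħ²/2m) ∫ ψ*·ψ'' dx / ∫|ψ|² dx; with m = 1.
d²/dx² sin(jπx/L) = −(jπ/L)²·sin(jπx/L); on 0 ≤ x ≤ L, ∫sin²(jπx/L) dx = L/2 and ∫sin(jπx/L)·sin(lπx/L) dx = 0 for j ≠ l, so only diagonal terms survive in ∫|ψ|² and ∫ψ·ψ″; ∫ψ·ψ′ dx = [ψ²/2] between the walls = 0.
State is unnormalized: ∫|ψ|² dx = 13.209, and ∫ψ*·(−ħ²/2m · ψ'') dx = 36.834, so ⟨T⟩ = 36.834 / 13.209.
⟨T⟩ = 2.7885.

2.789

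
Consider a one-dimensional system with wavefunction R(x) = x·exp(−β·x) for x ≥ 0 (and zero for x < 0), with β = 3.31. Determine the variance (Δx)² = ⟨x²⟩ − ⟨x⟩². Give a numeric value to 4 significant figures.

Compute ⟨x⟩ and ⟨x²⟩ separately, then (Δx)² = ⟨x²⟩ − ⟨x⟩².
Every integrand reduces to terms xʲ·e^(−2βx) on [0, ∞); use ∫₀^∞ xʲ·e^(−2βx) dx = j!/(2β)^(j+1).
Normalization: ∫|R|² dx = 0.0068938.
⟨x⟩ = 0.45317 and ⟨x²⟩ = 0.27382.
(Δx)² = 0.27382 − (0.45317)² = 0.068455.

0.06846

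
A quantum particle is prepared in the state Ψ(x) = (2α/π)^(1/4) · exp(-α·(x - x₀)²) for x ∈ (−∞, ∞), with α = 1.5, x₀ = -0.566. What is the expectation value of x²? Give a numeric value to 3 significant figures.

0.487

⟨x²⟩ = ∫ x²·|Ψ|² dx (integrals over the domain).
Gaussian moments (u = x − x₀): ∫u^(2j)·e^(−2αu²) du = (2j−1)!!/(4α)^j · √(π/(2α)), odd powers integrate to 0; here √(π/(2α)) = 1.0233.
⟨x²⟩ = 0.48702.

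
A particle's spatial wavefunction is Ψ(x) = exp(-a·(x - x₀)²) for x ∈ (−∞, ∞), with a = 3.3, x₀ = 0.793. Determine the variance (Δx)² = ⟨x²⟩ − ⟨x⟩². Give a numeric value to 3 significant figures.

Compute ⟨x⟩ and ⟨x²⟩ separately, then (Δx)² = ⟨x²⟩ − ⟨x⟩².
Gaussian moments (u = x − x₀): ∫u^(2j)·e^(−2au²) du = (2j−1)!!/(4a)^j · √(π/(2a)), odd powers integrate to 0; here √(π/(2a)) = 0.68993.
Normalization: ∫|Ψ|² dx = 0.68993.
⟨x⟩ = 0.79300 and ⟨x²⟩ = 0.70461.
(Δx)² = 0.70461 − (0.79300)² = 0.075758.

0.0758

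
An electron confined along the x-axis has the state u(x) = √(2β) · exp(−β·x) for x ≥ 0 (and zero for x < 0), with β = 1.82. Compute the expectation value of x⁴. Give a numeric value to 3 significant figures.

0.137

⟨x⁴⟩ = ∫ x⁴·|u|² dx (integrals over the domain).
Every integrand reduces to terms xʲ·e^(−2βx) on [0, ∞); use ∫₀^∞ xʲ·e^(−2βx) dx = j!/(2β)^(j+1).
⟨x⁴⟩ = 0.13671.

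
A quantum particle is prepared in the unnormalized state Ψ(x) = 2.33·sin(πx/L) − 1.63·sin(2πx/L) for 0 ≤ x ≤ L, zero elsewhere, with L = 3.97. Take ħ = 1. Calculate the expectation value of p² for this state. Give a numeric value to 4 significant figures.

p² Ψ = −ħ² d²Ψ/dx²; ⟨p²⟩ = −ħ² ∫ Ψ*·Ψ'' dx / ∫|Ψ|² dx.
d²/dx² sin(jπx/L) = −(jπ/L)²·sin(jπx/L); on 0 ≤ x ≤ L, ∫sin²(jπx/L) dx = L/2 and ∫sin(jπx/L)·sin(lπx/L) dx = 0 for j ≠ l, so only diagonal terms survive in ∫|Ψ|² and ∫Ψ·Ψ″; ∫Ψ·Ψ′ dx = [Ψ²/2] between the walls = 0.
State is unnormalized: ∫|Ψ|² dx = 16.050, and ∫Ψ*·(−ħ² Ψ'') dx = 19.959, so ⟨p²⟩ = 19.959 / 16.050.
⟨p²⟩ = 1.2435.

1.244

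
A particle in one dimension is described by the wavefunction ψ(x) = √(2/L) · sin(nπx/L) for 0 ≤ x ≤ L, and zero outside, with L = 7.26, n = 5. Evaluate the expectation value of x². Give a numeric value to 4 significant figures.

⟨x²⟩ = ∫ x²·|ψ|² dx (integrals over the domain).
With sin²θ = (1 − cos2θ)/2 on 0 ≤ x ≤ L: ∫sin²(nπx/L) dx = L/2, ∫x·sin²(nπx/L) dx = L²/4, ∫x²·sin²(nπx/L) dx = L³·(1/6 − 1/(4n²π²)); higher powers xᵏ the same way, integrating xᵏ·cos(2nπx/L) by parts.
⟨x²⟩ = 17.462.

17.46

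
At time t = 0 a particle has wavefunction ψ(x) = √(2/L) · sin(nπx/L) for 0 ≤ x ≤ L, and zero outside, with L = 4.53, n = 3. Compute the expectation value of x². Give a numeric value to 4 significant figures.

6.725

⟨x²⟩ = ∫ x²·|ψ|² dx (integrals over the domain).
With sin²θ = (1 − cos2θ)/2 on 0 ≤ x ≤ L: ∫sin²(nπx/L) dx = L/2, ∫x·sin²(nπx/L) dx = L²/4, ∫x²·sin²(nπx/L) dx = L³·(1/6 − 1/(4n²π²)); higher powers xᵏ the same way, integrating xᵏ·cos(2nπx/L) by parts.
⟨x²⟩ = 6.7248.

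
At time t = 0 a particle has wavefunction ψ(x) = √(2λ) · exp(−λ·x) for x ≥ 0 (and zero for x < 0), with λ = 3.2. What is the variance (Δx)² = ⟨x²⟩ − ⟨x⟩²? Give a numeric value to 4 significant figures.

Compute ⟨x⟩ and ⟨x²⟩ separately, then (Δx)² = ⟨x²⟩ − ⟨x⟩².
Every integrand reduces to terms xʲ·e^(−2λx) on [0, ∞); use ∫₀^∞ xʲ·e^(−2λx) dx = j!/(2λ)^(j+1).
⟨x⟩ = 0.15625 and ⟨x²⟩ = 0.048828.
(Δx)² = 0.048828 − (0.15625)² = 0.024414.

0.02441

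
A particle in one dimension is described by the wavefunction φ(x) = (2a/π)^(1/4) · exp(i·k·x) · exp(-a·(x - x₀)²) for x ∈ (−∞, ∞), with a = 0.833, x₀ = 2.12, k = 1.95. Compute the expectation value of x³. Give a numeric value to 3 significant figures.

⟨x³⟩ = ∫ x³·|φ|² dx (integrals over the domain).
Gaussian moments (u = x − x₀): ∫u^(2j)·e^(−2au²) du = (2j−1)!!/(4a)^j · √(π/(2a)), odd powers integrate to 0; here √(π/(2a)) = 1.3732.
⟨x³⟩ = 11.437.

11.4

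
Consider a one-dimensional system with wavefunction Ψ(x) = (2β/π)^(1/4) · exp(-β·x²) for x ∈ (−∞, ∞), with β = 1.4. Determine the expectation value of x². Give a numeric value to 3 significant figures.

0.179

⟨x²⟩ = ∫ x²·|Ψ|² dx (integrals over the domain).
Gaussian moments: ∫x^(2j)·e^(−2βx²) dx = (2j−1)!!/(4β)^j · √(π/(2β)), odd powers integrate to 0; here √(π/(2β)) = 1.0592.
⟨x²⟩ = 0.17857.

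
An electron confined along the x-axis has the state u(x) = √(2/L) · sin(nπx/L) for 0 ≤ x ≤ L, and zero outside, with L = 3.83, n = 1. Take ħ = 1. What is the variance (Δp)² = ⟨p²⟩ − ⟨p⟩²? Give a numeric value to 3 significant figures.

Compute ⟨p⟩ and ⟨p²⟩ separately; (Δp)² = ⟨p²⟩ − ⟨p⟩².
d/dx sin(nπx/L) = (nπ/L)·cos(nπx/L) and d²/dx² sin(nπx/L) = −(nπ/L)²·sin(nπx/L); on 0 ≤ x ≤ L, ∫sin²(nπx/L) dx = L/2 and ∫sin(nπx/L)·cos(nπx/L) dx = 0.
⟨p⟩ = 0.0000 and ⟨p²⟩ = 0.67283.
(Δp)² = 0.67283 − (0.0000)² = 0.67283.

0.673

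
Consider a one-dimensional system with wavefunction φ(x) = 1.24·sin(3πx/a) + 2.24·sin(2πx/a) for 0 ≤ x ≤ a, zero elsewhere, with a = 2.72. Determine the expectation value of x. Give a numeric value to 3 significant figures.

⟨x⟩ = ∫ x·|φ|² dx / ∫|φ|² dx (integrals over the domain).
On 0 ≤ x ≤ a (j ≠ l): ∫sin²(jπx/a) dx = a/2, ∫sin(jπx/a)·sin(lπx/a) dx = 0; diagonal moments ∫x·sin²(jπx/a) dx = a²/4, ∫x²·sin²(jπx/a) dx = a³·(1/6 − 1/(4j²π²)); cross terms ∫x·sin(jπx/a)·sin(lπx/a) dx = 0 for j + l even and −4jla²/(π²(j² − l²)²) for j + l odd, ∫x²·sin(jπx/a)·sin(lπx/a) dx = (−1)^(j+l)·4jla³/(π²(j² − l²)²); higher powers the same way via product-to-sum and parts.
State is unnormalized: ∫|φ|² dx = 8.9151, and ∫φ*·x·φ dx = 8.1268, so ⟨x⟩ = 8.1268 / 8.9151.
⟨x⟩ = 0.91158.

0.912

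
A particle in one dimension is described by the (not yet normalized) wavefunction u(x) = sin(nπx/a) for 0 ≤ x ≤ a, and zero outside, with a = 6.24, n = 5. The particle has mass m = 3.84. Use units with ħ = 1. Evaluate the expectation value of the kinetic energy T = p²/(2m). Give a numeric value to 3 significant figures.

T = −(ħ²/2m) d²/dx², so ⟨T⟩ = −(ħ²/2m) ∫ u*·u'' dx / ∫|u|² dx; with m = 3.84.
d/dx sin(nπx/a) = (nπ/a)·cos(nπx/a) and d²/dx² sin(nπx/a) = −(nπ/a)²·sin(nπx/a); on 0 ≤ x ≤ a, ∫sin²(nπx/a) dx = a/2 and ∫sin(nπx/a)·cos(nπx/a) dx = 0.
State is unnormalized: ∫|u|² dx = 3.1200, and ∫u*·(−ħ²/2m · u'') dx = 2.5743, so ⟨T⟩ = 2.5743 / 3.1200.
⟨T⟩ = 0.82511.

0.825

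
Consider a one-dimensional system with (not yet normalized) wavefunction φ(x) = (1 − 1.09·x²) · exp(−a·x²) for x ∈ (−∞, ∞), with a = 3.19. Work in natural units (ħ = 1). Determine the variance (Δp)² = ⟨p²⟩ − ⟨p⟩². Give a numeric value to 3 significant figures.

Compute ⟨p⟩ and ⟨p²⟩ separately; (Δp)² = ⟨p²⟩ − ⟨p⟩².
Expand each integrand as polynomial × e^(−2ax²) and use ∫x^(2j)·e^(−2ax²) dx = (2j−1)!!/(4a)^j · √(π/(2a)), odd powers → 0; here √(π/(2a)) = 0.70172. Differentiate with the product rule, d/dx e^(−ax²) = −2ax·e^(−ax²).
Normalization: ∫|φ|² dx = 0.59720.
⟨p⟩ = 0.0000 and ⟨p²⟩ = 4.5802.
(Δp)² = 4.5802 − (0.0000)² = 4.5802.

4.58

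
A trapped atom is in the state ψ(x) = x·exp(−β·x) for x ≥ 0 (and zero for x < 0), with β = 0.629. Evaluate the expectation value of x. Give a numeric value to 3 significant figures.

2.38

⟨x⟩ = ∫ x·|ψ|² dx / ∫|ψ|² dx (integrals over the domain).
Every integrand reduces to terms xʲ·e^(−2βx) on [0, ∞); use ∫₀^∞ xʲ·e^(−2βx) dx = j!/(2β)^(j+1).
State is unnormalized: ∫|ψ|² dx = 1.0046, and ∫ψ*·x·ψ dx = 2.3957, so ⟨x⟩ = 2.3957 / 1.0046.
⟨x⟩ = 2.3847.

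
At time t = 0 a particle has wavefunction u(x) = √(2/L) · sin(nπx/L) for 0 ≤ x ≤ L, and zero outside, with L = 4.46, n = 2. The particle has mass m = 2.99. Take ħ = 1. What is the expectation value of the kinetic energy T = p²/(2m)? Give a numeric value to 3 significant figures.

0.332

T = −(ħ²/2m) d²/dx², so ⟨T⟩ = −(ħ²/2m) ∫ u*·u'' dx; with m = 2.99.
d/dx sin(nπx/L) = (nπ/L)·cos(nπx/L) and d²/dx² sin(nπx/L) = −(nπ/L)²·sin(nπx/L); on 0 ≤ x ≤ L, ∫sin²(nπx/L) dx = L/2 and ∫sin(nπx/L)·cos(nπx/L) dx = 0.
⟨T⟩ = 0.33189.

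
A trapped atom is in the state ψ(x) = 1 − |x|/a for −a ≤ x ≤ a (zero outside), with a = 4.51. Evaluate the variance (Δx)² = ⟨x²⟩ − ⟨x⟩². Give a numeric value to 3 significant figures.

Compute ⟨x⟩ and ⟨x²⟩ separately, then (Δx)² = ⟨x²⟩ − ⟨x⟩².
ψ is even, so ∫ over [−a, a] = 2∫₀ᵃ with ψ = 1 − x/a there: ∫₀ᵃ (1 − x/a)² dx = a/3, ∫₀ᵃ x²(1 − x/a)² dx = a³/30, ∫₀ᵃ x⁴(1 − x/a)² dx = a⁵/105.
Normalization: ∫|ψ|² dx = 3.0067.
⟨x⟩ = 0.0000 and ⟨x²⟩ = 2.0340.
(Δx)² = 2.0340 − (0.0000)² = 2.0340.

2.03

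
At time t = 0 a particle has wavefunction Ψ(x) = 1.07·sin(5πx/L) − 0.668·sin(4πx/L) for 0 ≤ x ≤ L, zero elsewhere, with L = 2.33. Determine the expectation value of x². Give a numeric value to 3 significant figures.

⟨x²⟩ = ∫ x²·|Ψ|² dx / ∫|Ψ|² dx (integrals over the domain).
On 0 ≤ x ≤ L (j ≠ l): ∫sin²(jπx/L) dx = L/2, ∫sin(jπx/L)·sin(lπx/L) dx = 0; diagonal moments ∫x·sin²(jπx/L) dx = L²/4, ∫x²·sin²(jπx/L) dx = L³·(1/6 − 1/(4j²π²)); cross terms ∫x·sin(jπx/L)·sin(lπx/L) dx = 0 for j + l even and −4jlL²/(π²(j² − l²)²) for j + l odd, ∫x²·sin(jπx/L)·sin(lπx/L) dx = (−1)^(j+l)·4jlL³/(π²(j² − l²)²); higher powers the same way via product-to-sum and parts.
State is unnormalized: ∫|Ψ|² dx = 1.8537, and ∫Ψ*·x²·Ψ dx = 5.1404, so ⟨x²⟩ = 5.1404 / 1.8537.
⟨x²⟩ = 2.7731.

2.77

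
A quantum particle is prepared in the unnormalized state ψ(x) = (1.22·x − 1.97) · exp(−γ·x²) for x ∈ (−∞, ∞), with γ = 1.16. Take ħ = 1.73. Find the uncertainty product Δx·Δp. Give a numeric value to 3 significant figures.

Δx = √(⟨x²⟩−⟨x⟩²), Δp = √(⟨p²⟩−⟨p⟩²).
Expand each integrand as polynomial × e^(−2γx²) and use ∫x^(2j)·e^(−2γx²) dx = (2j−1)!!/(4γ)^j · √(π/(2γ)), odd powers → 0; here √(π/(2γ)) = 1.1637. Differentiate with the product rule, d/dx e^(−γx²) = −2γx·e^(−γx²).
Normalization: ∫|ψ|² dx = 4.8894.
⟨x⟩ = -0.24656, ⟨x²⟩ = 0.24842 ⇒ Δx = 0.43317.
⟨p⟩ = 0.0000, ⟨p²⟩ = 4.0019 ⇒ Δp = 2.0005.
Δx·Δp = 0.86654.

0.867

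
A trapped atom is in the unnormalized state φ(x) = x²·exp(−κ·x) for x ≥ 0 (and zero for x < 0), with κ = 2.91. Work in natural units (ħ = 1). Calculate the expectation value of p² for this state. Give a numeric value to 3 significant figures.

2.82

p² φ = −ħ² d²φ/dx²; ⟨p²⟩ = −ħ² ∫ φ*·φ'' dx / ∫|φ|² dx.
Differentiate x²·exp(−κ·x) with the product rule; every integrand then reduces to terms xʲ·e^(−2κx) on [0, ∞), with ∫₀^∞ xʲ·e^(−2κx) dx = j!/(2κ)^(j+1).
State is unnormalized: ∫|φ|² dx = 0.0035942, and ∫φ*·(−ħ² φ'') dx = 0.010145, so ⟨p²⟩ = 0.010145 / 0.0035942.
⟨p²⟩ = 2.8227.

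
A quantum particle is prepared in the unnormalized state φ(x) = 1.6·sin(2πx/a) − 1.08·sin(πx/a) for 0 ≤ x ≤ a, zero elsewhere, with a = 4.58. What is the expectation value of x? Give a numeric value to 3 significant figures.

⟨x⟩ = ∫ x·|φ|² dx / ∫|φ|² dx (integrals over the domain).
On 0 ≤ x ≤ a (j ≠ l): ∫sin²(jπx/a) dx = a/2, ∫sin(jπx/a)·sin(lπx/a) dx = 0; diagonal moments ∫x·sin²(jπx/a) dx = a²/4, ∫x²·sin²(jπx/a) dx = a³·(1/6 − 1/(4j²π²)); cross terms ∫x·sin(jπx/a)·sin(lπx/a) dx = 0 for j + l even and −4jla²/(π²(j² − l²)²) for j + l odd, ∫x²·sin(jπx/a)·sin(lπx/a) dx = (−1)^(j+l)·4jla³/(π²(j² − l²)²); higher powers the same way via product-to-sum and parts.
State is unnormalized: ∫|φ|² dx = 8.5335, and ∫φ*·x·φ dx = 26.071, so ⟨x⟩ = 26.071 / 8.5335.
⟨x⟩ = 3.0551.

3.06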